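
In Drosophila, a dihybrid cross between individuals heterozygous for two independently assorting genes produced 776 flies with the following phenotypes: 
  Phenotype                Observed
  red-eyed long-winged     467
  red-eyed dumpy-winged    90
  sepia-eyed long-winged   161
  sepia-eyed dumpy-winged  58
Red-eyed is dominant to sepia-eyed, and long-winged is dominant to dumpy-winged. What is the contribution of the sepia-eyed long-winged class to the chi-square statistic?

A dihybrid F₂ with independent assortment and complete dominance at both loci gives a 9:3:3:1 phenotypic ratio.
The 9:3:3:1 ratio has 16 parts, so with N = 776 the expected counts are:
  red-eyed long-winged: 776 × 9/16 = 436.5
  red-eyed dumpy-winged: 776 × 3/16 = 145.5
  sepia-eyed long-winged: 776 × 3/16 = 145.5
  sepia-eyed dumpy-winged: 776 × 1/16 = 48.5
Contribution of sepia-eyed long-winged: (161 − 145.5)² / 145.5 = 1.6512

1.651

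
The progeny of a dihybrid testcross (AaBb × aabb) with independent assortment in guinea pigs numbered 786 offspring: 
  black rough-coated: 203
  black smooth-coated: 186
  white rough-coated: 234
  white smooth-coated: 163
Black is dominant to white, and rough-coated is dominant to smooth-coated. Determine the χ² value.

A dihybrid testcross with independent assortment gives a 1:1:1:1 ratio.
Total ratio parts = 4. Expected numbers out of 786:
  black rough-coated: 786 × 1/4 = 196.5
  black smooth-coated: 786 × 1/4 = 196.5
  white rough-coated: 786 × 1/4 = 196.5
  white smooth-coated: 786 × 1/4 = 196.5
χ² = Σ (O − E)² / E
  black rough-coated: (203 − 196.5)² / 196.5 = 0.2150
  black smooth-coated: (186 − 196.5)² / 196.5 = 0.5611
  white rough-coated: (234 − 196.5)² / 196.5 = 7.1565
  white smooth-coated: (163 − 196.5)² / 196.5 = 5.7112
χ² = 0.2150 + 0.5611 + 7.1565 + 5.7112 = 13.6438 ≈ 13.644

13.644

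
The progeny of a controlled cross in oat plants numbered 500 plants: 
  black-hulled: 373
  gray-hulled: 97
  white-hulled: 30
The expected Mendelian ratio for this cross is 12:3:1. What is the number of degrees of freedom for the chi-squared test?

A goodness-of-fit test with 3 phenotype classes has df = 3 − 1 = 2.

2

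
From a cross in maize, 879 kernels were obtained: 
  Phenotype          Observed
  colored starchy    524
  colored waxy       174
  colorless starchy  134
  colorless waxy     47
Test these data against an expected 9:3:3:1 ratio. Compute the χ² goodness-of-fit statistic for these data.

Under the 9:3:3:1 hypothesis (Σ ratio = 16, N = 879):
  colored starchy: 879 × 9/16 = 494.4375
  colored waxy: 879 × 3/16 = 164.8125
  colorless starchy: 879 × 3/16 = 164.8125
  colorless waxy: 879 × 1/16 = 54.9375
χ² = Σ (O − E)² / E
  colored starchy: (524 − 494.4375)² / 494.4375 = 1.7675
  colored waxy: (174 − 164.8125)² / 164.8125 = 0.5122
  colorless starchy: (134 − 164.8125)² / 164.8125 = 5.7605
  colorless waxy: (47 − 54.9375)² / 54.9375 = 1.1468
χ² = 1.7675 + 0.5122 + 5.7605 + 1.1468 = 9.187

9.187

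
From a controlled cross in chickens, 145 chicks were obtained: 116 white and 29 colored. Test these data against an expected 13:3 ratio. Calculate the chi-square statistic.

Total ratio parts = 16. Expected numbers out of 145:
  white: 145 × 13/16 = 117.8125
  colored: 145 × 3/16 = 27.1875
χ² = Σ (O − E)² / E
  white: (116 − 117.8125)² / 117.8125 = 0.0279
  colored: (29 − 27.1875)² / 27.1875 = 0.1208
χ² = 0.0279 + 0.1208 = 0.1487 ≈ 0.149

0.149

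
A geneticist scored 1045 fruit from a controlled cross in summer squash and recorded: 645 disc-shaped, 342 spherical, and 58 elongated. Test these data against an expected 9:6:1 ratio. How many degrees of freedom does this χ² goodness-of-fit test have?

2

A goodness-of-fit test with 3 phenotype classes has df = 3 − 1 = 2.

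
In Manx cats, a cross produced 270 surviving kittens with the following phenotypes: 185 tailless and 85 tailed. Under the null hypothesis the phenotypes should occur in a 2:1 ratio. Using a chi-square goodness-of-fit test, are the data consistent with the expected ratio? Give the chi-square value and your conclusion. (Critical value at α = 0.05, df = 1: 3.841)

0.417; consistent

Under the 2:1 hypothesis (Σ ratio = 3, N = 270):
  tailless: 270 × 2/3 = 180
  tailed: 270 × 1/3 = 90
χ² = Σ (O − E)² / E
  tailless: (185 − 180)² / 180 = 0.1389
  tailed: (85 − 90)² / 90 = 0.2778
χ² = 0.1389 + 0.2778 = 0.4167 ≈ 0.417
Degrees of freedom = 2 − 1 = 1; critical value at α = 0.05 is 3.841.
Since 0.417 < 3.841, we fail to reject the null hypothesis — the data are consistent with the 2:1 ratio.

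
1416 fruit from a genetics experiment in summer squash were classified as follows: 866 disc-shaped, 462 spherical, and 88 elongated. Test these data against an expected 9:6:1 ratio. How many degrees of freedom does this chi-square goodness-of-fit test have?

2

A goodness-of-fit test with 3 phenotype classes has df = 3 − 1 = 2.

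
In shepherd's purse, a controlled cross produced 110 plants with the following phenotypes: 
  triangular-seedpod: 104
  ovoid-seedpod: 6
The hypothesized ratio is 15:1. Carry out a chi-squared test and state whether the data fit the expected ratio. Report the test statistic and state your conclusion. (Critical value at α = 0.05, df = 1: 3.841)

0.119; consistent

Total ratio parts = 16. Expected numbers out of 110:
  triangular-seedpod: 110 × 15/16 = 103.125
  ovoid-seedpod: 110 × 1/16 = 6.875
χ² = Σ (O − E)² / E
  triangular-seedpod: (104 − 103.125)² / 103.125 = 0.0074
  ovoid-seedpod: (6 − 6.875)² / 6.875 = 0.1114
χ² = 0.0074 + 0.1114 = 0.1188 ≈ 0.119
Degrees of freedom = 2 − 1 = 1; critical value at α = 0.05 is 3.841.
Since 0.119 < 3.841, we fail to reject the null hypothesis — the data are consistent with the 15:1 ratio.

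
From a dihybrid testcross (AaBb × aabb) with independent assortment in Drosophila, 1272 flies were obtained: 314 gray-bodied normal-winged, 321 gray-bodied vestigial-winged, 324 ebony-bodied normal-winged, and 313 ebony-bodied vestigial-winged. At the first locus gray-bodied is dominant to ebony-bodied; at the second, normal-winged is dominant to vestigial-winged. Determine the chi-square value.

0.270

A dihybrid testcross with independent assortment gives a 1:1:1:1 ratio.
The 1:1:1:1 ratio has 4 parts, so with N = 1272 the expected counts are:
  gray-bodied normal-winged: 1272 × 1/4 = 318
  gray-bodied vestigial-winged: 1272 × 1/4 = 318
  ebony-bodied normal-winged: 1272 × 1/4 = 318
  ebony-bodied vestigial-winged: 1272 × 1/4 = 318
χ² = Σ (O − E)² / E
  gray-bodied normal-winged: (314 − 318)² / 318 = 0.0503
  gray-bodied vestigial-winged: (321 − 318)² / 318 = 0.0283
  ebony-bodied normal-winged: (324 − 318)² / 318 = 0.1132
  ebony-bodied vestigial-winged: (313 − 318)² / 318 = 0.0786
χ² = 0.0503 + 0.0283 + 0.1132 + 0.0786 = 0.2704 ≈ 0.270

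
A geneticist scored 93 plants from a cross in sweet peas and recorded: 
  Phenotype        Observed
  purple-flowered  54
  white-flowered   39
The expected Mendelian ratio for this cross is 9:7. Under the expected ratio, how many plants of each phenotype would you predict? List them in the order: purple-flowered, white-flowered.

52.3125, 40.6875

The 9:7 ratio has 16 parts, so with N = 93 the expected counts are:
  purple-flowered: 93 × 9/16 = 52.3125
  white-flowered: 93 × 7/16 = 40.6875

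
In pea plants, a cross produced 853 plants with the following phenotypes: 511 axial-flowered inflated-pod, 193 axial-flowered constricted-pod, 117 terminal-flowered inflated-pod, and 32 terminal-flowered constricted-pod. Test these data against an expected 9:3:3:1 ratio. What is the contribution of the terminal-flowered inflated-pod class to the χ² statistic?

11.527

The 9:3:3:1 ratio has 16 parts, so with N = 853 the expected counts are:
  axial-flowered inflated-pod: 853 × 9/16 = 479.8125
  axial-flowered constricted-pod: 853 × 3/16 = 159.9375
  terminal-flowered inflated-pod: 853 × 3/16 = 159.9375
  terminal-flowered constricted-pod: 853 × 1/16 = 53.3125
Contribution of terminal-flowered inflated-pod: (117 − 159.9375)² / 159.9375 = 11.5272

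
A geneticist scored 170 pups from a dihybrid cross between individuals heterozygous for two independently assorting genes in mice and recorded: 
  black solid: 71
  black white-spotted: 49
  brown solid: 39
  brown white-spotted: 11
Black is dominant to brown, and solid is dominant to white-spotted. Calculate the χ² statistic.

A dihybrid F₂ with independent assortment and complete dominance at both loci gives a 9:3:3:1 phenotypic ratio.
Total ratio parts = 16. Expected numbers out of 170:
  black solid: 170 × 9/16 = 95.625
  black white-spotted: 170 × 3/16 = 31.875
  brown solid: 170 × 3/16 = 31.875
  brown white-spotted: 170 × 1/16 = 10.625
χ² = Σ (O − E)² / E
  black solid: (71 − 95.625)² / 95.625 = 6.3413
  black white-spotted: (49 − 31.875)² / 31.875 = 9.2005
  brown solid: (39 − 31.875)² / 31.875 = 1.5926
  brown white-spotted: (11 − 10.625)² / 10.625 = 0.0132
χ² = 6.3413 + 9.2005 + 1.5926 + 0.0132 = 17.1476 ≈ 17.148

17.148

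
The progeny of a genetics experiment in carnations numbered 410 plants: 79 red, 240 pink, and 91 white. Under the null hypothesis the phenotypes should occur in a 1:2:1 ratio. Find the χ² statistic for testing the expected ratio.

Total ratio parts = 4. Expected numbers out of 410:
  red: 410 × 1/4 = 102.5
  pink: 410 × 2/4 = 205
  white: 410 × 1/4 = 102.5
χ² = Σ (O − E)² / E
  red: (79 − 102.5)² / 102.5 = 5.3878
  pink: (240 − 205)² / 205 = 5.9756
  white: (91 − 102.5)² / 102.5 = 1.2902
χ² = 5.3878 + 5.9756 + 1.2902 = 12.6536 ≈ 12.654

12.654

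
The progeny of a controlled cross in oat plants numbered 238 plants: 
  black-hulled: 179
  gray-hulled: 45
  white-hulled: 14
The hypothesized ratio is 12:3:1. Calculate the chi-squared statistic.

0.056

Expected counts for N = 238 under a 12:3:1 ratio (total parts = 16):
  black-hulled: 238 × 12/16 = 178.5
  gray-hulled: 238 × 3/16 = 44.625
  white-hulled: 238 × 1/16 = 14.875
χ² = Σ (O − E)² / E
  black-hulled: (179 − 178.5)² / 178.5 = 0.0014
  gray-hulled: (45 − 44.625)² / 44.625 = 0.0032
  white-hulled: (14 − 14.875)² / 14.875 = 0.0515
χ² = 0.0014 + 0.0032 + 0.0515 = 0.0561 ≈ 0.056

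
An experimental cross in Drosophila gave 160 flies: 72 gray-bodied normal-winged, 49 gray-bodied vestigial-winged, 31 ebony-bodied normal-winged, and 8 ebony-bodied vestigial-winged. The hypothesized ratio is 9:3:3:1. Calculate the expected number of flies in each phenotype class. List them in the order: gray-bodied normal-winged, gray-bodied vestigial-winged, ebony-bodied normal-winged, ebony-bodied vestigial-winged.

90, 30, 30, 10

Under the 9:3:3:1 hypothesis (Σ ratio = 16, N = 160):
  gray-bodied normal-winged: 160 × 9/16 = 90
  gray-bodied vestigial-winged: 160 × 3/16 = 30
  ebony-bodied normal-winged: 160 × 3/16 = 30
  ebony-bodied vestigial-winged: 160 × 1/16 = 10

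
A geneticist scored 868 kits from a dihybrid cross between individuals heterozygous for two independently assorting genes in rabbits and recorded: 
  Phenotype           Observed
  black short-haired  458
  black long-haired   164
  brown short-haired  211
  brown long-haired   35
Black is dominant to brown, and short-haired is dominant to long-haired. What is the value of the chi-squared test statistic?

23.019

A dihybrid F₂ with independent assortment and complete dominance at both loci gives a 9:3:3:1 phenotypic ratio.
Total ratio parts = 16. Expected numbers out of 868:
  black short-haired: 868 × 9/16 = 488.25
  black long-haired: 868 × 3/16 = 162.75
  brown short-haired: 868 × 3/16 = 162.75
  brown long-haired: 868 × 1/16 = 54.25
χ² = Σ (O − E)² / E
  black short-haired: (458 − 488.25)² / 488.25 = 1.8742
  black long-haired: (164 − 162.75)² / 162.75 = 0.0096
  brown short-haired: (211 − 162.75)² / 162.75 = 14.3045
  brown long-haired: (35 − 54.25)² / 54.25 = 6.8306
χ² = 1.8742 + 0.0096 + 14.3045 + 6.8306 = 23.0189 ≈ 23.019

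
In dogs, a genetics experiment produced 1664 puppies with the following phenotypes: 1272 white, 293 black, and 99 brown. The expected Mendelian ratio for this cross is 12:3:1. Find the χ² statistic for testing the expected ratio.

1.859

Total ratio parts = 16. Expected numbers out of 1664:
  white: 1664 × 12/16 = 1248
  black: 1664 × 3/16 = 312
  brown: 1664 × 1/16 = 104
χ² = Σ (O − E)² / E
  white: (1272 − 1248)² / 1248 = 0.4615
  black: (293 − 312)² / 312 = 1.1571
  brown: (99 − 104)² / 104 = 0.2404
χ² = 0.4615 + 1.1571 + 0.2404 = 1.859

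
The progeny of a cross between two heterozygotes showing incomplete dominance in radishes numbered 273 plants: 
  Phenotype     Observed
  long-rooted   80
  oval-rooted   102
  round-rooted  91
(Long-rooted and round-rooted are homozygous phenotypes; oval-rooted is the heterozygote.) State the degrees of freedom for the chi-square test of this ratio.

2

With incomplete dominance, a heterozygote × heterozygote cross gives a 1:2:1 phenotypic ratio.
A goodness-of-fit test with 3 phenotype classes has df = 3 − 1 = 2.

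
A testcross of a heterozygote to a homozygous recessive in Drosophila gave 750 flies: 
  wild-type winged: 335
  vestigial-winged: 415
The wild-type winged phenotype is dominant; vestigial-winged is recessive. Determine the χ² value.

8.533

A testcross of a heterozygote (Aa × aa) gives a 1:1 phenotypic ratio.
Total ratio parts = 2. Expected numbers out of 750:
  wild-type winged: 750 × 1/2 = 375
  vestigial-winged: 750 × 1/2 = 375
χ² = Σ (O − E)² / E
  wild-type winged: (335 − 375)² / 375 = 4.2667
  vestigial-winged: (415 − 375)² / 375 = 4.2667
χ² = 4.2667 + 4.2667 = 8.5334 ≈ 8.533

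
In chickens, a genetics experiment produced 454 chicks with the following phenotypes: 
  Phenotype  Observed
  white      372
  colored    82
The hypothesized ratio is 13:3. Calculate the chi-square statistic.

The 13:3 ratio has 16 parts, so with N = 454 the expected counts are:
  white: 454 × 13/16 = 368.875
  colored: 454 × 3/16 = 85.125
χ² = Σ (O − E)² / E
  white: (372 − 368.875)² / 368.875 = 0.0265
  colored: (82 − 85.125)² / 85.125 = 0.1147
χ² = 0.0265 + 0.1147 = 0.1412 ≈ 0.141

0.141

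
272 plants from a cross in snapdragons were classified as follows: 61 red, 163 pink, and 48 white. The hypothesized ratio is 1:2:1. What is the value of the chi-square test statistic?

11.963

The 1:2:1 ratio has 4 parts, so with N = 272 the expected counts are:
  red: 272 × 1/4 = 68
  pink: 272 × 2/4 = 136
  white: 272 × 1/4 = 68
χ² = Σ (O − E)² / E
  red: (61 − 68)² / 68 = 0.7206
  pink: (163 − 136)² / 136 = 5.3603
  white: (48 − 68)² / 68 = 5.8824
χ² = 0.7206 + 5.3603 + 5.8824 = 11.9633 ≈ 11.963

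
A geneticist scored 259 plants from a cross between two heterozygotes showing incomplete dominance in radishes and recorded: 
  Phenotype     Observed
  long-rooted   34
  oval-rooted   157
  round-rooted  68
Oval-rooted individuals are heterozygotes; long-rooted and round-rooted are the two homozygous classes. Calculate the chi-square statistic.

With incomplete dominance, a heterozygote × heterozygote cross gives a 1:2:1 phenotypic ratio.
Total ratio parts = 4. Expected numbers out of 259:
  long-rooted: 259 × 1/4 = 64.75
  oval-rooted: 259 × 2/4 = 129.5
  round-rooted: 259 × 1/4 = 64.75
χ² = Σ (O − E)² / E
  long-rooted: (34 − 64.75)² / 64.75 = 14.6033
  oval-rooted: (157 − 129.5)² / 129.5 = 5.8398
  round-rooted: (68 − 64.75)² / 64.75 = 0.1631
χ² = 14.6033 + 5.8398 + 0.1631 = 20.6062 ≈ 20.606

20.606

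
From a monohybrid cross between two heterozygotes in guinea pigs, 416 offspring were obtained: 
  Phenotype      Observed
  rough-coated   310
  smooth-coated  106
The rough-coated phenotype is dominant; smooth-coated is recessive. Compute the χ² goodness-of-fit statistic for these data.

0.051

For a monohybrid cross between heterozygotes with complete dominance, the expected phenotypic ratio is 3:1.
Expected counts for N = 416 under a 3:1 ratio (total parts = 4):
  rough-coated: 416 × 3/4 = 312
  smooth-coated: 416 × 1/4 = 104
χ² = Σ (O − E)² / E
  rough-coated: (310 − 312)² / 312 = 0.0128
  smooth-coated: (106 − 104)² / 104 = 0.0385
χ² = 0.0128 + 0.0385 = 0.0513 ≈ 0.051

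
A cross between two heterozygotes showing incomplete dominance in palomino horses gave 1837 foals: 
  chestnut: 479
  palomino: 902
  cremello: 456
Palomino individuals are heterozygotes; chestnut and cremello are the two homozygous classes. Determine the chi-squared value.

With incomplete dominance, a heterozygote × heterozygote cross gives a 1:2:1 phenotypic ratio.
Expected counts for N = 1837 under a 1:2:1 ratio (total parts = 4):
  chestnut: 1837 × 1/4 = 459.25
  palomino: 1837 × 2/4 = 918.5
  cremello: 1837 × 1/4 = 459.25
χ² = Σ (O − E)² / E
  chestnut: (479 − 459.25)² / 459.25 = 0.8493
  palomino: (902 − 918.5)² / 918.5 = 0.2964
  cremello: (456 − 459.25)² / 459.25 = 0.0230
χ² = 0.8493 + 0.2964 + 0.0230 = 1.1687 ≈ 1.169

1.169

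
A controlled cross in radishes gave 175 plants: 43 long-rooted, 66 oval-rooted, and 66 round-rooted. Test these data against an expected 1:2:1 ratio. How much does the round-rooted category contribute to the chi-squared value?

11.316

The 1:2:1 ratio has 4 parts, so with N = 175 the expected counts are:
  long-rooted: 175 × 1/4 = 43.75
  oval-rooted: 175 × 2/4 = 87.5
  round-rooted: 175 × 1/4 = 43.75
Contribution of round-rooted: (66 − 43.75)² / 43.75 = 11.3157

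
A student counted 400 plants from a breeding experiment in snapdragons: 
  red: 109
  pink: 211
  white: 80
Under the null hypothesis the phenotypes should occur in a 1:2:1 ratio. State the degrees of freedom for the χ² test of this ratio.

A goodness-of-fit test with 3 phenotype classes has df = 3 − 1 = 2.

2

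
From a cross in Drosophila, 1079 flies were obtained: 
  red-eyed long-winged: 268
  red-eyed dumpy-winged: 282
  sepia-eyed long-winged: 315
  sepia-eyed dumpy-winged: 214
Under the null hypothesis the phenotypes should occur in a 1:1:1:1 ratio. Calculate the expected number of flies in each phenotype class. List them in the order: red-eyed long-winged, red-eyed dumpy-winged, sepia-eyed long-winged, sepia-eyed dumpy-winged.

The 1:1:1:1 ratio has 4 parts, so with N = 1079 the expected counts are:
  red-eyed long-winged: 1079 × 1/4 = 269.75
  red-eyed dumpy-winged: 1079 × 1/4 = 269.75
  sepia-eyed long-winged: 1079 × 1/4 = 269.75
  sepia-eyed dumpy-winged: 1079 × 1/4 = 269.75

269.75, 269.75, 269.75, 269.75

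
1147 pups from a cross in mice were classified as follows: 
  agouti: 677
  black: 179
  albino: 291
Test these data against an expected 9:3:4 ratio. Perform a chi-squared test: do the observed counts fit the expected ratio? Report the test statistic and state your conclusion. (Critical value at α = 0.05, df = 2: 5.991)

Under the 9:3:4 hypothesis (Σ ratio = 16, N = 1147):
  agouti: 1147 × 9/16 = 645.1875
  black: 1147 × 3/16 = 215.0625
  albino: 1147 × 4/16 = 286.75
χ² = Σ (O − E)² / E
  agouti: (677 − 645.1875)² / 645.1875 = 1.5686
  black: (179 − 215.0625)² / 215.0625 = 6.0471
  albino: (291 − 286.75)² / 286.75 = 0.0630
χ² = 1.5686 + 6.0471 + 0.0630 = 7.6787 ≈ 7.679
Degrees of freedom = 3 − 1 = 2; critical value at α = 0.05 is 5.991.
Since 7.679 > 5.991, we reject the null hypothesis — the data do not fit the 9:3:4 ratio.

7.679; not consistent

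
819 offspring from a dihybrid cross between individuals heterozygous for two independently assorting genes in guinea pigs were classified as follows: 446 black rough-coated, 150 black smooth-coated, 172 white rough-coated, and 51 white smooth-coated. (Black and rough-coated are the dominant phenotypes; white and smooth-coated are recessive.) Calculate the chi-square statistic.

2.765

A dihybrid F₂ with independent assortment and complete dominance at both loci gives a 9:3:3:1 phenotypic ratio.
Total ratio parts = 16. Expected numbers out of 819:
  black rough-coated: 819 × 9/16 = 460.6875
  black smooth-coated: 819 × 3/16 = 153.5625
  white rough-coated: 819 × 3/16 = 153.5625
  white smooth-coated: 819 × 1/16 = 51.1875
χ² = Σ (O − E)² / E
  black rough-coated: (446 − 460.6875)² / 460.6875 = 0.4683
  black smooth-coated: (150 − 153.5625)² / 153.5625 = 0.0826
  white rough-coated: (172 − 153.5625)² / 153.5625 = 2.2137
  white smooth-coated: (51 − 51.1875)² / 51.1875 = 0.0007
χ² = 0.4683 + 0.0826 + 2.2137 + 0.0007 = 2.7653 ≈ 2.765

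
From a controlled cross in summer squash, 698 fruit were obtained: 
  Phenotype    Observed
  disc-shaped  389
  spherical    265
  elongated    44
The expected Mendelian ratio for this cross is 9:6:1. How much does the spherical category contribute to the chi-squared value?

Total ratio parts = 16. Expected numbers out of 698:
  disc-shaped: 698 × 9/16 = 392.625
  spherical: 698 × 6/16 = 261.75
  elongated: 698 × 1/16 = 43.625
Contribution of spherical: (265 − 261.75)² / 261.75 = 0.0404

0.040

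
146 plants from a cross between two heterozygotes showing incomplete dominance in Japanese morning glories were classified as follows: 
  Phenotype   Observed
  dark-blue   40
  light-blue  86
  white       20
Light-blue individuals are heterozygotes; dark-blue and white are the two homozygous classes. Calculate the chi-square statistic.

10.110

With incomplete dominance, a heterozygote × heterozygote cross gives a 1:2:1 phenotypic ratio.
Under the 1:2:1 hypothesis (Σ ratio = 4, N = 146):
  dark-blue: 146 × 1/4 = 36.5
  light-blue: 146 × 2/4 = 73
  white: 146 × 1/4 = 36.5
χ² = Σ (O − E)² / E
  dark-blue: (40 − 36.5)² / 36.5 = 0.3356
  light-blue: (86 − 73)² / 73 = 2.3151
  white: (20 − 36.5)² / 36.5 = 7.4589
χ² = 0.3356 + 2.3151 + 7.4589 = 10.1096 ≈ 10.110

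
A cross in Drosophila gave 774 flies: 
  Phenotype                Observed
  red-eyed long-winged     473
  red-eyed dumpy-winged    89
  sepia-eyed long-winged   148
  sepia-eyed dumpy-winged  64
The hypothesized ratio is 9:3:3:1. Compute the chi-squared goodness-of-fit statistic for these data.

The 9:3:3:1 ratio has 16 parts, so with N = 774 the expected counts are:
  red-eyed long-winged: 774 × 9/16 = 435.375
  red-eyed dumpy-winged: 774 × 3/16 = 145.125
  sepia-eyed long-winged: 774 × 3/16 = 145.125
  sepia-eyed dumpy-winged: 774 × 1/16 = 48.375
χ² = Σ (O − E)² / E
  red-eyed long-winged: (473 − 435.375)² / 435.375 = 3.2515
  red-eyed dumpy-winged: (89 − 145.125)² / 145.125 = 21.7055
  sepia-eyed long-winged: (148 − 145.125)² / 145.125 = 0.0570
  sepia-eyed dumpy-winged: (64 − 48.375)² / 48.375 = 5.0468
χ² = 3.2515 + 21.7055 + 0.0570 + 5.0468 = 30.0608 ≈ 30.061

30.061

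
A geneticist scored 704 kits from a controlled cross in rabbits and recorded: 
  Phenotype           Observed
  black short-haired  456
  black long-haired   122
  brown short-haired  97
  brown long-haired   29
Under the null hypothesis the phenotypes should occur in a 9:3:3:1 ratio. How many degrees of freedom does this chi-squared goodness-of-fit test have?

3

A goodness-of-fit test with 4 phenotype classes has df = 4 − 1 = 3.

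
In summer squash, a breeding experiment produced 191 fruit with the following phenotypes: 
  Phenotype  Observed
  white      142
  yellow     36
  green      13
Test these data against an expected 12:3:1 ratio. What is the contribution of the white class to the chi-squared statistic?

0.011

Total ratio parts = 16. Expected numbers out of 191:
  white: 191 × 12/16 = 143.25
  yellow: 191 × 3/16 = 35.8125
  green: 191 × 1/16 = 11.9375
Contribution of white: (142 − 143.25)² / 143.25 = 0.0109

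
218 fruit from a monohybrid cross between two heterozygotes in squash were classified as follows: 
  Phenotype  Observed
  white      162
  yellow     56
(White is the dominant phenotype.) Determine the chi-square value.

0.055

For a monohybrid cross between heterozygotes with complete dominance, the expected phenotypic ratio is 3:1.
Expected counts for N = 218 under a 3:1 ratio (total parts = 4):
  white: 218 × 3/4 = 163.5
  yellow: 218 × 1/4 = 54.5
χ² = Σ (O − E)² / E
  white: (162 − 163.5)² / 163.5 = 0.0138
  yellow: (56 − 54.5)² / 54.5 = 0.0413
χ² = 0.0138 + 0.0413 = 0.0551 ≈ 0.055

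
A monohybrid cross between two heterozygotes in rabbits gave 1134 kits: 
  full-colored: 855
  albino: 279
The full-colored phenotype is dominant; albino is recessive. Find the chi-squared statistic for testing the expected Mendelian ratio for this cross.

For a monohybrid cross between heterozygotes with complete dominance, the expected phenotypic ratio is 3:1.
Under the 3:1 hypothesis (Σ ratio = 4, N = 1134):
  full-colored: 1134 × 3/4 = 850.5
  albino: 1134 × 1/4 = 283.5
χ² = Σ (O − E)² / E
  full-colored: (855 − 850.5)² / 850.5 = 0.0238
  albino: (279 − 283.5)² / 283.5 = 0.0714
χ² = 0.0238 + 0.0714 = 0.0952 ≈ 0.095

0.095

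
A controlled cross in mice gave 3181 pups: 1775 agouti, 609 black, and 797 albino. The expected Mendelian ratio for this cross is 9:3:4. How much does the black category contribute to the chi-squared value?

0.265

Expected counts for N = 3181 under a 9:3:4 ratio (total parts = 16):
  agouti: 3181 × 9/16 = 1789.3125
  black: 3181 × 3/16 = 596.4375
  albino: 3181 × 4/16 = 795.25
Contribution of black: (609 − 596.4375)² / 596.4375 = 0.2646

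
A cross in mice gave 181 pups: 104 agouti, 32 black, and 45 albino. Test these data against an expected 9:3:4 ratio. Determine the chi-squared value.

0.159

Under the 9:3:4 hypothesis (Σ ratio = 16, N = 181):
  agouti: 181 × 9/16 = 101.8125
  black: 181 × 3/16 = 33.9375
  albino: 181 × 4/16 = 45.25
χ² = Σ (O − E)² / E
  agouti: (104 − 101.8125)² / 101.8125 = 0.0470
  black: (32 − 33.9375)² / 33.9375 = 0.1106
  albino: (45 − 45.25)² / 45.25 = 0.0014
χ² = 0.0470 + 0.1106 + 0.0014 = 0.159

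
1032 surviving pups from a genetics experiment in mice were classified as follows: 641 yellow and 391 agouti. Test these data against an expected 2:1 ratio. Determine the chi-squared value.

Total ratio parts = 3. Expected numbers out of 1032:
  yellow: 1032 × 2/3 = 688
  agouti: 1032 × 1/3 = 344
χ² = Σ (O − E)² / E
  yellow: (641 − 688)² / 688 = 3.2108
  agouti: (391 − 344)² / 344 = 6.4215
χ² = 3.2108 + 6.4215 = 9.6323 ≈ 9.632

9.632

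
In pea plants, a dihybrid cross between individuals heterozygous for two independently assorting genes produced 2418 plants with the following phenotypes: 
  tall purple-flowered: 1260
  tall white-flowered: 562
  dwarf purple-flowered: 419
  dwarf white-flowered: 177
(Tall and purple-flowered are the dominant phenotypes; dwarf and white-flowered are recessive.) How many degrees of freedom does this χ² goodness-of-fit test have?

A dihybrid F₂ with independent assortment and complete dominance at both loci gives a 9:3:3:1 phenotypic ratio.
A goodness-of-fit test with 4 phenotype classes has df = 4 − 1 = 3.

3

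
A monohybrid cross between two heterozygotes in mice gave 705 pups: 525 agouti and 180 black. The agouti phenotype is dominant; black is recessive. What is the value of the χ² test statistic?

0.106

For a monohybrid cross between heterozygotes with complete dominance, the expected phenotypic ratio is 3:1.
Total ratio parts = 4. Expected numbers out of 705:
  agouti: 705 × 3/4 = 528.75
  black: 705 × 1/4 = 176.25
χ² = Σ (O − E)² / E
  agouti: (525 − 528.75)² / 528.75 = 0.0266
  black: (180 − 176.25)² / 176.25 = 0.0798
χ² = 0.0266 + 0.0798 = 0.1064 ≈ 0.106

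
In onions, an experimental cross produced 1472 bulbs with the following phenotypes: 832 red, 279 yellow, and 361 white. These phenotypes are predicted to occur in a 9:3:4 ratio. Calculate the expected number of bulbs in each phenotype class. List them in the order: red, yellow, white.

828, 276, 368

Under the 9:3:4 hypothesis (Σ ratio = 16, N = 1472):
  red: 1472 × 9/16 = 828
  yellow: 1472 × 3/16 = 276
  white: 1472 × 4/16 = 368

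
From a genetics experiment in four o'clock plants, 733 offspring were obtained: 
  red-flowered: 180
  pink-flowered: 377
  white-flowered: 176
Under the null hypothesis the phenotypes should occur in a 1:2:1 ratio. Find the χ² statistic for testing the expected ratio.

0.645

Under the 1:2:1 hypothesis (Σ ratio = 4, N = 733):
  red-flowered: 733 × 1/4 = 183.25
  pink-flowered: 733 × 2/4 = 366.5
  white-flowered: 733 × 1/4 = 183.25
χ² = Σ (O − E)² / E
  red-flowered: (180 − 183.25)² / 183.25 = 0.0576
  pink-flowered: (377 − 366.5)² / 366.5 = 0.3008
  white-flowered: (176 − 183.25)² / 183.25 = 0.2868
χ² = 0.0576 + 0.3008 + 0.2868 = 0.6452 ≈ 0.645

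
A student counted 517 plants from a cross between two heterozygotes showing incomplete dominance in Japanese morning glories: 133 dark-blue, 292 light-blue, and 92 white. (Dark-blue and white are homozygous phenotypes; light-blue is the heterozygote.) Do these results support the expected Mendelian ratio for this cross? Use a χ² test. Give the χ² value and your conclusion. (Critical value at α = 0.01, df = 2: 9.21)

15.186; not consistent

With incomplete dominance, a heterozygote × heterozygote cross gives a 1:2:1 phenotypic ratio.
Expected counts for N = 517 under a 1:2:1 ratio (total parts = 4):
  dark-blue: 517 × 1/4 = 129.25
  light-blue: 517 × 2/4 = 258.5
  white: 517 × 1/4 = 129.25
χ² = Σ (O − E)² / E
  dark-blue: (133 − 129.25)² / 129.25 = 0.1088
  light-blue: (292 − 258.5)² / 258.5 = 4.3414
  white: (92 − 129.25)² / 129.25 = 10.7355
χ² = 0.1088 + 4.3414 + 10.7355 = 15.1857 ≈ 15.186
Degrees of freedom = 3 − 1 = 2; critical value at α = 0.01 is 9.21.
Since 15.186 > 9.21, we reject the null hypothesis — the data do not fit the 1:2:1 ratio.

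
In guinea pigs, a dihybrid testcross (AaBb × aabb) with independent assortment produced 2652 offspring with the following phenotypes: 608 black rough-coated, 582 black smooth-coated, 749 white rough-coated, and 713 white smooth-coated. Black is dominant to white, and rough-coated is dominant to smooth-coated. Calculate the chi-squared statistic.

A dihybrid testcross with independent assortment gives a 1:1:1:1 ratio.
Total ratio parts = 4. Expected numbers out of 2652:
  black rough-coated: 2652 × 1/4 = 663
  black smooth-coated: 2652 × 1/4 = 663
  white rough-coated: 2652 × 1/4 = 663
  white smooth-coated: 2652 × 1/4 = 663
χ² = Σ (O − E)² / E
  black rough-coated: (608 − 663)² / 663 = 4.5626
  black smooth-coated: (582 − 663)² / 663 = 9.8959
  white rough-coated: (749 − 663)² / 663 = 11.1554
  white smooth-coated: (713 − 663)² / 663 = 3.7707
χ² = 4.5626 + 9.8959 + 11.1554 + 3.7707 = 29.3846 ≈ 29.385

29.385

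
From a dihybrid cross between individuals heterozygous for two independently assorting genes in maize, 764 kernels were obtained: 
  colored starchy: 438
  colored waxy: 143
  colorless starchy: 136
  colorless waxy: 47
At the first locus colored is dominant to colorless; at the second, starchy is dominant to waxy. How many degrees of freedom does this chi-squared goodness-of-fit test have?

A dihybrid F₂ with independent assortment and complete dominance at both loci gives a 9:3:3:1 phenotypic ratio.
A goodness-of-fit test with 4 phenotype classes has df = 4 − 1 = 3.

3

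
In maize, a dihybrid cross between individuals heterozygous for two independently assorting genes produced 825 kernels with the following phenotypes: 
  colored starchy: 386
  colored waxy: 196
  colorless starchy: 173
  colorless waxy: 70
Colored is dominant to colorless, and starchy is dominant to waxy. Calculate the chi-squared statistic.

A dihybrid F₂ with independent assortment and complete dominance at both loci gives a 9:3:3:1 phenotypic ratio.
The 9:3:3:1 ratio has 16 parts, so with N = 825 the expected counts are:
  colored starchy: 825 × 9/16 = 464.0625
  colored waxy: 825 × 3/16 = 154.6875
  colorless starchy: 825 × 3/16 = 154.6875
  colorless waxy: 825 × 1/16 = 51.5625
χ² = Σ (O − E)² / E
  colored starchy: (386 − 464.0625)² / 464.0625 = 13.1313
  colored waxy: (196 − 154.6875)² / 154.6875 = 11.0334
  colorless starchy: (173 − 154.6875)² / 154.6875 = 2.1679
  colorless waxy: (70 − 51.5625)² / 51.5625 = 6.5928
χ² = 13.1313 + 11.0334 + 2.1679 + 6.5928 = 32.9254 ≈ 32.925

32.925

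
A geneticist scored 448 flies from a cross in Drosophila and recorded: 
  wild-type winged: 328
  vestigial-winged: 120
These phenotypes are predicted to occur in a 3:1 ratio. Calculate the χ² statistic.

0.762

Under the 3:1 hypothesis (Σ ratio = 4, N = 448):
  wild-type winged: 448 × 3/4 = 336
  vestigial-winged: 448 × 1/4 = 112
χ² = Σ (O − E)² / E
  wild-type winged: (328 − 336)² / 336 = 0.1905
  vestigial-winged: (120 − 112)² / 112 = 0.5714
χ² = 0.1905 + 0.5714 = 0.7619 ≈ 0.762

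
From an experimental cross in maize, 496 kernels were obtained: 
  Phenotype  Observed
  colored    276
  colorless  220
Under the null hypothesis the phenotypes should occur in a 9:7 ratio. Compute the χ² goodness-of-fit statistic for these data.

0.074

The 9:7 ratio has 16 parts, so with N = 496 the expected counts are:
  colored: 496 × 9/16 = 279
  colorless: 496 × 7/16 = 217
χ² = Σ (O − E)² / E
  colored: (276 − 279)² / 279 = 0.0323
  colorless: (220 − 217)² / 217 = 0.0415
χ² = 0.0323 + 0.0415 = 0.0738 ≈ 0.074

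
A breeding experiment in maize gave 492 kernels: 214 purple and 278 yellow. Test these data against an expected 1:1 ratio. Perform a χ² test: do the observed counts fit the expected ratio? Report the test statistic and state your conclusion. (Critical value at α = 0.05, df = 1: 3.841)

Under the 1:1 hypothesis (Σ ratio = 2, N = 492):
  purple: 492 × 1/2 = 246
  yellow: 492 × 1/2 = 246
χ² = Σ (O − E)² / E
  purple: (214 − 246)² / 246 = 4.1626
  yellow: (278 − 246)² / 246 = 4.1626
χ² = 4.1626 + 4.1626 = 8.3252 ≈ 8.325
Degrees of freedom = 2 − 1 = 1; critical value at α = 0.05 is 3.841.
Since 8.325 > 3.841, we reject the null hypothesis — the data do not fit the 1:1 ratio.

8.325; not consistent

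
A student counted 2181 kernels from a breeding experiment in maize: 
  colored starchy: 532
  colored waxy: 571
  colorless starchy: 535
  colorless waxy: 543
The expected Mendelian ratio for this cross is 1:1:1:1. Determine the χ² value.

1.740

The 1:1:1:1 ratio has 4 parts, so with N = 2181 the expected counts are:
  colored starchy: 2181 × 1/4 = 545.25
  colored waxy: 2181 × 1/4 = 545.25
  colorless starchy: 2181 × 1/4 = 545.25
  colorless waxy: 2181 × 1/4 = 545.25
χ² = Σ (O − E)² / E
  colored starchy: (532 − 545.25)² / 545.25 = 0.3220
  colored waxy: (571 − 545.25)² / 545.25 = 1.2161
  colorless starchy: (535 − 545.25)² / 545.25 = 0.1927
  colorless waxy: (543 − 545.25)² / 545.25 = 0.0093
χ² = 0.3220 + 1.2161 + 0.1927 + 0.0093 = 1.7401 ≈ 1.740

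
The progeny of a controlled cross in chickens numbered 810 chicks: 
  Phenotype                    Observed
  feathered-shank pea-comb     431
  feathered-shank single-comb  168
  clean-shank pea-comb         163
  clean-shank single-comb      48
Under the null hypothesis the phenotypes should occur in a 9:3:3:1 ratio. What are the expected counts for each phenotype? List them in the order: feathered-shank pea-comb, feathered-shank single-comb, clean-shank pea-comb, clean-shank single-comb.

455.625, 151.875, 151.875, 50.625

Total ratio parts = 16. Expected numbers out of 810:
  feathered-shank pea-comb: 810 × 9/16 = 455.625
  feathered-shank single-comb: 810 × 3/16 = 151.875
  clean-shank pea-comb: 810 × 3/16 = 151.875
  clean-shank single-comb: 810 × 1/16 = 50.625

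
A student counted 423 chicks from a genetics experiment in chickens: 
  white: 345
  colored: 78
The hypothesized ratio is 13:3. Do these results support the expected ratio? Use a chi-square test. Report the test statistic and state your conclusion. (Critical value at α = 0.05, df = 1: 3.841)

Expected counts for N = 423 under a 13:3 ratio (total parts = 16):
  white: 423 × 13/16 = 343.6875
  colored: 423 × 3/16 = 79.3125
χ² = Σ (O − E)² / E
  white: (345 − 343.6875)² / 343.6875 = 0.0050
  colored: (78 − 79.3125)² / 79.3125 = 0.0217
χ² = 0.0050 + 0.0217 = 0.0267 ≈ 0.027
Degrees of freedom = 2 − 1 = 1; critical value at α = 0.05 is 3.841.
Since 0.027 < 3.841, we fail to reject the null hypothesis — the data are consistent with the 13:3 ratio.

0.027; consistent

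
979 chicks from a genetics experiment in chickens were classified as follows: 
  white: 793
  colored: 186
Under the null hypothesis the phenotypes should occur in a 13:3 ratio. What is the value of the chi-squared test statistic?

Total ratio parts = 16. Expected numbers out of 979:
  white: 979 × 13/16 = 795.4375
  colored: 979 × 3/16 = 183.5625
χ² = Σ (O − E)² / E
  white: (793 − 795.4375)² / 795.4375 = 0.0075
  colored: (186 − 183.5625)² / 183.5625 = 0.0324
χ² = 0.0075 + 0.0324 = 0.0399 ≈ 0.040

0.040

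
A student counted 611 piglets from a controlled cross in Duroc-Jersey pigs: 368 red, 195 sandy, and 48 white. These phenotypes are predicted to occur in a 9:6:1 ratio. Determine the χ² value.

Under the 9:6:1 hypothesis (Σ ratio = 16, N = 611):
  red: 611 × 9/16 = 343.6875
  sandy: 611 × 6/16 = 229.125
  white: 611 × 1/16 = 38.1875
χ² = Σ (O − E)² / E
  red: (368 − 343.6875)² / 343.6875 = 1.7199
  sandy: (195 − 229.125)² / 229.125 = 5.0824
  white: (48 − 38.1875)² / 38.1875 = 2.5214
χ² = 1.7199 + 5.0824 + 2.5214 = 9.3237 ≈ 9.324

9.324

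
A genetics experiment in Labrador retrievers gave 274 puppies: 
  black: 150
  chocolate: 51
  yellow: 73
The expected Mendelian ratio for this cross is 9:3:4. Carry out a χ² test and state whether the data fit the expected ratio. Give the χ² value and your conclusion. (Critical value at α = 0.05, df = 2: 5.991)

0.409; consistent

The 9:3:4 ratio has 16 parts, so with N = 274 the expected counts are:
  black: 274 × 9/16 = 154.125
  chocolate: 274 × 3/16 = 51.375
  yellow: 274 × 4/16 = 68.5
χ² = Σ (O − E)² / E
  black: (150 − 154.125)² / 154.125 = 0.1104
  chocolate: (51 − 51.375)² / 51.375 = 0.0027
  yellow: (73 − 68.5)² / 68.5 = 0.2956
χ² = 0.1104 + 0.0027 + 0.2956 = 0.4087 ≈ 0.409
Degrees of freedom = 3 − 1 = 2; critical value at α = 0.05 is 5.991.
Since 0.409 < 5.991, we fail to reject the null hypothesis — the data are consistent with the 9:3:4 ratio.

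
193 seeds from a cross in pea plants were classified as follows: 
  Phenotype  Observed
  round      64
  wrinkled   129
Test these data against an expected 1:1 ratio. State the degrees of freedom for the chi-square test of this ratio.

A goodness-of-fit test with 2 phenotype classes has df = 2 − 1 = 1.

1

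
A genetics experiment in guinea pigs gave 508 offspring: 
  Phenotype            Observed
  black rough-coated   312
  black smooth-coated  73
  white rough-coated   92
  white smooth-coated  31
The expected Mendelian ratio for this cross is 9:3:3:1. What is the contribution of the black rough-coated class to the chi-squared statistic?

2.411

The 9:3:3:1 ratio has 16 parts, so with N = 508 the expected counts are:
  black rough-coated: 508 × 9/16 = 285.75
  black smooth-coated: 508 × 3/16 = 95.25
  white rough-coated: 508 × 3/16 = 95.25
  white smooth-coated: 508 × 1/16 = 31.75
Contribution of black rough-coated: (312 − 285.75)² / 285.75 = 2.4114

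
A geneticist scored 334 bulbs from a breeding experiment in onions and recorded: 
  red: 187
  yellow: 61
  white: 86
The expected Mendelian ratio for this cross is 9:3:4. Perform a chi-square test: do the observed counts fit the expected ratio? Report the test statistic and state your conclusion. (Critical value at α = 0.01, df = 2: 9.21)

0.121; consistent

The 9:3:4 ratio has 16 parts, so with N = 334 the expected counts are:
  red: 334 × 9/16 = 187.875
  yellow: 334 × 3/16 = 62.625
  white: 334 × 4/16 = 83.5
χ² = Σ (O − E)² / E
  red: (187 − 187.875)² / 187.875 = 0.0041
  yellow: (61 − 62.625)² / 62.625 = 0.0422
  white: (86 − 83.5)² / 83.5 = 0.0749
χ² = 0.0041 + 0.0422 + 0.0749 = 0.1212 ≈ 0.121
Degrees of freedom = 3 − 1 = 2; critical value at α = 0.01 is 9.21.
Since 0.121 < 9.21, we fail to reject the null hypothesis — the data are consistent with the 9:3:4 ratio.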